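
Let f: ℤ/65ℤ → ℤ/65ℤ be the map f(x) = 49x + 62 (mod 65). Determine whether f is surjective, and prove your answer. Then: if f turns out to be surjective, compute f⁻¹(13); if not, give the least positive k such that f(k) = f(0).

Since gcd(49, 65) = 1, 49 is invertible modulo 65. Euclid's algorithm: 65 = 1·49 + 16, 49 = 3·16 + 1; back-substituting gives 1 = 4·49 − 3·65, so 49⁻¹ ≡ 4 (mod 65).
Then y ↦ 4(y − 62) is a two-sided inverse to f, so every y ∈ ℤ/65ℤ has a preimage.
Hence f is surjective.
Since f is surjective, we compute f⁻¹(13): solve 49x + 62 ≡ 13 (mod 65), i.e. 49x ≡ 16 (mod 65).
Multiplying by 49⁻¹ = 4 gives x ≡ 4·16 = 64 ≡ 64 (mod 65).
Check: f(64) = 49·64 + 62 = 3198 = 49·65 + 13 ≡ 13 (mod 65).

64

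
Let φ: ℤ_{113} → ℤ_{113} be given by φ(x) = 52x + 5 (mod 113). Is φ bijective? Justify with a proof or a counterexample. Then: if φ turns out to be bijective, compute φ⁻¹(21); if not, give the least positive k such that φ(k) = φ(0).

9

Suppose φ(a) = φ(b) in ℤ_{113}. Then 52a + 5 ≡ 52b + 5 (mod 113), hence 52(a − b) ≡ 0 (mod 113).
Since gcd(52, 113) = 1, 52 is invertible modulo 113, thus a − b ≡ 0 (mod 113), i.e. a = b.
We now compute 52⁻¹ mod 113 explicitly. Euclid's algorithm: 113 = 2·52 + 9, 52 = 5·9 + 7, 9 = 1·7 + 2, 7 = 3·2 + 1; back-substituting gives 1 = 50·52 − 23·113, so 52⁻¹ ≡ 50 (mod 113).
For any y ∈ ℤ_{113}, x = 50(y − 5) mod 113 satisfies φ(x) = 52·50(y − 5) + 5 ≡ y (since 52·50 ≡ 1 mod 113). So every y has a preimage.
Therefore φ is bijective.
Since φ is bijective, we compute φ⁻¹(21): solve 52x + 5 ≡ 21 (mod 113), i.e. 52x ≡ 16 (mod 113).
Multiplying by 52⁻¹ = 50 gives x ≡ 50·16 = 800 = 7·113 + 9 ≡ 9 (mod 113).
Check: φ(9) = 52·9 + 5 = 473 = 4·113 + 21 ≡ 21 (mod 113).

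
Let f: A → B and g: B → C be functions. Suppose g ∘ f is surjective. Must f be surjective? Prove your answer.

No. Take A = {1, 2}, B = {1, 2, 3}, C = {1}, f(a) = 1 for every a ∈ A, and g(b) = 1 for every b ∈ B.
Then g ∘ f is surjective onto {1}, but 3 ∈ B has no preimage under f, so f is not surjective.

not surjective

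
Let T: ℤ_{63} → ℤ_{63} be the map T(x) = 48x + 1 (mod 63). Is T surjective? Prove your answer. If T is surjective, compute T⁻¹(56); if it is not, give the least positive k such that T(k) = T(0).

Since gcd(48, 63) = 3, we have 48x ≡ 0 (mod 3) for all x, so T(x) ≡ 1 (mod 3).
But 0 ≢ 1 (mod 3), so 0 ∈ ℤ_{63} has no preimage. Thus T is not surjective.
Since T is not surjective, we find the least positive k with T(k) = T(0): this means 48k ≡ 0 (mod 63), i.e. 63 ∣ 48k. Since gcd(48, 63) = 3, dividing through by 3 this holds exactly when 21 ∣ 16k, and as gcd(16, 21) = 1, exactly when 21 ∣ k.
The smallest positive such k is 21.

21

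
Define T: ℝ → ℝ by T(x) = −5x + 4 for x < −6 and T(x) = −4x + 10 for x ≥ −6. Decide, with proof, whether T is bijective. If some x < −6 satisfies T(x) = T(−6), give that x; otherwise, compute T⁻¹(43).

Both pieces are strictly decreasing (slopes −5 and −4), so each is injective on its own interval.
The left piece maps (−∞, −6) onto (34, ∞); the right piece maps [−6, ∞) onto (−∞, 34].
Since 34 = 34, the images partition ℝ: T is injective and surjective, hence bijective.
Because the two images are disjoint, no x < −6 has T(x) = T(−6), so we compute T⁻¹(43): 43 lies in (34, ∞), so solve −5x + 4 = 43: x = (43 − 4)/(−5) = −39/5.

-39/5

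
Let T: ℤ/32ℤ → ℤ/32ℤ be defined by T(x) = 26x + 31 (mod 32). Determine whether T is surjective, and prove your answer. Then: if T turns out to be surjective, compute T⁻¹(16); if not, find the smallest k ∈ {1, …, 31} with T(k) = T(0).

16

Since gcd(26, 32) = 2, we have 26x ≡ 0 (mod 2) for all x, so T(x) ≡ 1 (mod 2).
But 0 ≢ 1 (mod 2), so 0 ∈ ℤ/32ℤ has no preimage. Thus T is not surjective.
Since T is not surjective, we find the least positive k with T(k) = T(0): this means 26k ≡ 0 (mod 32), i.e. 32 ∣ 26k. Since gcd(26, 32) = 2, dividing through by 2 this holds exactly when 16 ∣ 13k, and as gcd(13, 16) = 1, exactly when 16 ∣ k.
The smallest positive such k is 16.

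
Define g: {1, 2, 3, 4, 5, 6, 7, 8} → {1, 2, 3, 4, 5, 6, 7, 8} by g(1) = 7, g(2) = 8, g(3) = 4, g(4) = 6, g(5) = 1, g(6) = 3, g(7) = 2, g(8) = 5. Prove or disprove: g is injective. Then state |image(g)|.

The values g(1), …, g(8) are 7, 8, 4, 6, 1, 3, 2, 5 — all distinct.
So g(x_1) = g(x_2) only when x_1 = x_2, and g is injective.
The image of g is {1, 2, 3, 4, 5, 6, 7, 8}, which has 8 elements.

8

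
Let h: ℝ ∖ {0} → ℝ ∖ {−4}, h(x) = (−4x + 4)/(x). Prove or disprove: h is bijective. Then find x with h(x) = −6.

-2

Suppose h(s) = h(t). Cross-multiplying: (−4s + 4)(t) = (−4t + 4)(s).
Expanding both sides and cancelling the symmetric terms leaves −4·(s − t) = 0. Since −4 ≠ 0, s = t. Thus h is injective.
For any y ≠ −4, solving y(x) = −4x + 4 for x gives a well-defined x ≠ 0. So h is surjective.
Therefore h is bijective.
Solving h(x) = −6: cross-multiplying gives −4x + 4 = −6(x), which rearranges to 2x = −4, so x = −2.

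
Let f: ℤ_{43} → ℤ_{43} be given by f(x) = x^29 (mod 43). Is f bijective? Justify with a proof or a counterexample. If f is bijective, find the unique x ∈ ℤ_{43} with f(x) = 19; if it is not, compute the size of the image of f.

28

Since 43 is prime, the nonzero elements of ℤ_{43} form a cyclic group of order 42.
As gcd(29, 42) = 1, raising to the 29th power is a bijection on this group: if x_1^29 ≡ x_2^29 then (x_1x_2^{−1})^29 = 1, and the only element of order dividing gcd(29, 42) = 1 is 1, so x_1 = x_2.
With f(0) = 0 this makes f injective on all of ℤ_{43}, hence bijective (finite equal-size domain and codomain). In particular f is bijective.
Since f is bijective, we find the preimage of 19. The inverse of x ↦ x^29 on (ℤ_{43})^× is x ↦ x^29, because 29·29 = 841 = 20·42 + 1 ≡ 1 (mod 42) and x^{42} = 1 for x ≠ 0 (Fermat). So f⁻¹(19) = 19^29 mod 43.
Repeated squaring mod 43: 19^1 ≡ 19, 19^2 ≡ 19² = 361 ≡ 17, 19^4 ≡ 17² = 289 ≡ 31, 19^8 ≡ 31² = 961 ≡ 15, 19^16 ≡ 15² = 225 ≡ 10. Since 29 = 16 + 8 + 4 + 1, 19^29 ≡ 10·15·31·19: 10·15 = 150 ≡ 21, then 21·31 = 651 ≡ 6, then 6·19 = 114 ≡ 28. So 19^29 ≡ 28 (mod 43).
Hence f⁻¹(19) = 28.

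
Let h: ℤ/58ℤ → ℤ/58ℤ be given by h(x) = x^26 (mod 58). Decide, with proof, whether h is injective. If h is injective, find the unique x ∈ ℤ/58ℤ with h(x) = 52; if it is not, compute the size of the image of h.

30

h(28): Repeated squaring mod 58: 28^1 ≡ 28, 28^2 ≡ 28² = 784 ≡ 30, 28^4 ≡ 30² = 900 ≡ 30, 28^8 ≡ 30² = 900 ≡ 30, 28^16 ≡ 30² = 900 ≡ 30. Since 26 = 16 + 8 + 2, 28^26 ≡ 30·30·30: 30·30 = 900 ≡ 30, then 30·30 = 900 ≡ 30. So 28^26 ≡ 30 (mod 58).
h(30): Repeated squaring mod 58: 30^1 ≡ 30, 30^2 ≡ 30² = 900 ≡ 30, 30^4 ≡ 30² = 900 ≡ 30, 30^8 ≡ 30² = 900 ≡ 30, 30^16 ≡ 30² = 900 ≡ 30. Since 26 = 16 + 8 + 2, 30^26 ≡ 30·30·30: 30·30 = 900 ≡ 30, then 30·30 = 900 ≡ 30. So 30^26 ≡ 30 (mod 58).
So h(28) = h(30) = 30 while 28 ≠ 30, hence h is not injective.
Since h is not injective, we determine |image(h)|. Computing x^26 mod 58 for each x (by repeated squaring, reducing mod 58 at every step), the values h(0), h(1), …, h(57) are: 0, 1, 22, 13, 20, 7, 54, 45, 34, 53, 38, 35, 28, 23, 4, 33, 52, 57, 6, 9, 24, 5, 16, 25, 36, 49, 42, 51, 30, 29, 30, 51, 42, 49, 36, 25, 16, 5, 24, 9, 6, 57, 52, 33, 4, 23, 28, 35, 38, 53, 34, 45, 54, 7, 20, 13, 22, 1.
The distinct values are {0, 1, 4, 5, 6, 7, 9, 13, 16, 20, 22, 23, 24, 25, 28, 29, 30, 33, 34, 35, 36, 38, 42, 45, 49, 51, 52, 53, 54, 57}; there are 30 of them.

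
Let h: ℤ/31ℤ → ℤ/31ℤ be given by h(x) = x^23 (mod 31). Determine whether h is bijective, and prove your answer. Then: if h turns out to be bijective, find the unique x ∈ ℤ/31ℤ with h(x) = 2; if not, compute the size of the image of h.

4

Since 31 is prime, the nonzero elements of ℤ/31ℤ form a cyclic group of order 30.
As gcd(23, 30) = 1, raising to the 23rd power is a bijection on this group: if a^23 ≡ b^23 then (ab^{−1})^23 = 1, and the only element of order dividing gcd(23, 30) = 1 is 1, so a = b.
With h(0) = 0 this makes h injective on all of ℤ/31ℤ, hence bijective (finite equal-size domain and codomain). In particular h is bijective.
Since h is bijective, we find the preimage of 2. The inverse of x ↦ x^23 on (ℤ/31ℤ)^× is x ↦ x^17, because 23·17 = 391 = 13·30 + 1 ≡ 1 (mod 30) and x^{30} = 1 for x ≠ 0 (Fermat). So h⁻¹(2) = 2^17 mod 31.
Repeated squaring mod 31: 2^1 ≡ 2, 2^2 ≡ 2² = 4, 2^4 ≡ 4² = 16, 2^8 ≡ 16² = 256 ≡ 8, 2^16 ≡ 8² = 64 ≡ 2. Since 17 = 16 + 1, 2^17 ≡ 2·2: 2·2 = 4. So 2^17 ≡ 4 (mod 31).
Hence h⁻¹(2) = 4.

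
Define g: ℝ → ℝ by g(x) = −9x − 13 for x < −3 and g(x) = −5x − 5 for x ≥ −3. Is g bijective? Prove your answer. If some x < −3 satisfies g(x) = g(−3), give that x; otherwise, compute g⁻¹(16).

-29/9

Both pieces are strictly decreasing (slopes −9 and −5), so each is injective on its own interval.
The left piece maps (−∞, −3) onto (14, ∞); the right piece maps [−3, ∞) onto (−∞, 10].
The images leave a gap (14 has no preimage), so g is not surjective, hence not bijective.
Because the two images are disjoint, no x < −3 has g(x) = g(−3), so we compute g⁻¹(16): 16 lies in (14, ∞), so solve −9x − 13 = 16: x = (16 + 13)/(−9) = −29/9.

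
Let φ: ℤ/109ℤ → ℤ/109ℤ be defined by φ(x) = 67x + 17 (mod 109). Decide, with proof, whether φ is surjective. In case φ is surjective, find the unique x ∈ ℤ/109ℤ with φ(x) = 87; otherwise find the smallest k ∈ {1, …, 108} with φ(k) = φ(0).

Since gcd(67, 109) = 1, 67 is invertible modulo 109. Euclid's algorithm: 109 = 1·67 + 42, 67 = 1·42 + 25, 42 = 1·25 + 17, 25 = 1·17 + 8, 17 = 2·8 + 1; back-substituting gives 1 = 96·67 − 59·109, so 67⁻¹ ≡ 96 (mod 109).
Then y ↦ 96(y − 17) is a two-sided inverse to φ, so every y ∈ ℤ/109ℤ has a preimage.
So φ is surjective.
Since φ is surjective, we compute φ⁻¹(87): solve 67x + 17 ≡ 87 (mod 109), i.e. 67x ≡ 70 (mod 109).
Multiplying by 67⁻¹ = 96 gives x ≡ 96·70 = 6720 = 61·109 + 71 ≡ 71 (mod 109).
Check: φ(71) = 67·71 + 17 = 4774 = 43·109 + 87 ≡ 87 (mod 109).

71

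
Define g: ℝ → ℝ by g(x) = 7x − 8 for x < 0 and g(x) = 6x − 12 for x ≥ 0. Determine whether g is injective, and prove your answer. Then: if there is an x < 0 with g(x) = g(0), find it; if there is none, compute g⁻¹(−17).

-4/7

Both pieces are strictly increasing (slopes 7 and 6), so each is injective on its own interval.
The left piece maps (−∞, 0) onto (−∞, −8); the right piece maps [0, ∞) onto [−12, ∞).
These images overlap. In particular g(0) = −12 (right piece), and solving 7x − 8 = −12 on the left piece gives x = −4/7 < 0.
So g(−4/7) = g(0) with −4/7 ≠ 0, and g is not injective. This x = −4/7 is the requested value below 0.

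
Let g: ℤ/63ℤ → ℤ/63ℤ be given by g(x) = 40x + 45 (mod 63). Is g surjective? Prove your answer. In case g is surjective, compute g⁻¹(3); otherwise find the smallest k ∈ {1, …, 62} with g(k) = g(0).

Since gcd(40, 63) = 1, 40 is invertible modulo 63. Euclid's algorithm: 63 = 1·40 + 23, 40 = 1·23 + 17, 23 = 1·17 + 6, 17 = 2·6 + 5, 6 = 1·5 + 1; back-substituting gives 1 = 52·40 − 33·63, so 40⁻¹ ≡ 52 (mod 63).
Then y ↦ 52(y − 45) is a two-sided inverse to g, so every y ∈ ℤ/63ℤ has a preimage.
Hence g is surjective.
Since g is surjective, we find g⁻¹(3): we need 40x ≡ 3 − 45 ≡ 21 (mod 63). Using 40⁻¹ = 52: x ≡ 52·21 = 1092 = 17·63 + 21, so x = 21.
Check: g(21) = 40·21 + 45 = 885 = 14·63 + 3 ≡ 3 (mod 63).

21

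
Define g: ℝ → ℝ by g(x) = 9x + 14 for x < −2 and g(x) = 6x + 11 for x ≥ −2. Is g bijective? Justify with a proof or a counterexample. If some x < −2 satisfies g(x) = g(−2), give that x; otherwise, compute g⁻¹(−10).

-8/3

Both pieces are strictly increasing (slopes 9 and 6), so each is injective on its own interval.
The left piece maps (−∞, −2) onto (−∞, −4); the right piece maps [−2, ∞) onto [−1, ∞).
The images leave a gap (−4 has no preimage), so g is not surjective, hence not bijective.
Because the two images are disjoint, no x < −2 has g(x) = g(−2), so we compute g⁻¹(−10): −10 lies in (−∞, −4), so solve 9x + 14 = −10: x = (−10 − 14)/9 = −8/3.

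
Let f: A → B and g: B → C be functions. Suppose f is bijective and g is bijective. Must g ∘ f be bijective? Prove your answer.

bijective

Injectivity: if g(f(a)) = g(f(b)) then f(a) = f(b) (g injective) so a = b (f injective).
Surjectivity: for c ∈ C pick b with g(b) = c, then a with f(a) = b; then (g ∘ f)(a) = c.
Thus g ∘ f is bijective.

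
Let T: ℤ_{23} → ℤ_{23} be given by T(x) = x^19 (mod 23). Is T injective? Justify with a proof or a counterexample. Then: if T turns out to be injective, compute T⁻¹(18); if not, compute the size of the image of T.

Since 23 is prime, the nonzero elements of ℤ_{23} form a cyclic group of order 22.
As gcd(19, 22) = 1, raising to the 19th power is a bijection on this group: if u^19 ≡ v^19 then (uv^{−1})^19 = 1, and the only element of order dividing gcd(19, 22) = 1 is 1, so u = v.
With T(0) = 0 this makes T injective on all of ℤ_{23}, hence bijective (finite equal-size domain and codomain). In particular T is injective.
Since T is injective, we find the preimage of 18. The inverse of x ↦ x^19 on (ℤ_{23})^× is x ↦ x^7, because 19·7 = 133 = 6·22 + 1 ≡ 1 (mod 22) and x^{22} = 1 for x ≠ 0 (Fermat). So T⁻¹(18) = 18^7 mod 23.
Repeated squaring mod 23: 18^1 ≡ 18, 18^2 ≡ 18² = 324 ≡ 2, 18^4 ≡ 2² = 4. Since 7 = 4 + 2 + 1, 18^7 ≡ 4·2·18: 4·2 = 8, then 8·18 = 144 ≡ 6. So 18^7 ≡ 6 (mod 23).
Hence T⁻¹(18) = 6.

6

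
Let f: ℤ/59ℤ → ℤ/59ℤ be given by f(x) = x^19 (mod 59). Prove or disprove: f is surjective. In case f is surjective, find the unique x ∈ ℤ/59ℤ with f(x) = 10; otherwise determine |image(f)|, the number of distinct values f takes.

Since 59 is prime, the nonzero elements of ℤ/59ℤ form a cyclic group of order 58.
As gcd(19, 58) = 1, raising to the 19th power is a bijection on this group: if s^19 ≡ t^19 then (st^{−1})^19 = 1, and the only element of order dividing gcd(19, 58) = 1 is 1, so s = t.
With f(0) = 0 this makes f injective on all of ℤ/59ℤ, hence bijective (finite equal-size domain and codomain). In particular f is surjective.
Since f is surjective, we find the preimage of 10. The inverse of x ↦ x^19 on (ℤ/59ℤ)^× is x ↦ x^55, because 19·55 = 1045 = 18·58 + 1 ≡ 1 (mod 58) and x^{58} = 1 for x ≠ 0 (Fermat). So f⁻¹(10) = 10^55 mod 59.
Repeated squaring mod 59: 10^1 ≡ 10, 10^2 ≡ 10² = 100 ≡ 41, 10^4 ≡ 41² = 1681 ≡ 29, 10^8 ≡ 29² = 841 ≡ 15, 10^16 ≡ 15² = 225 ≡ 48, 10^32 ≡ 48² = 2304 ≡ 3. Since 55 = 32 + 16 + 4 + 2 + 1, 10^55 ≡ 3·48·29·41·10: 3·48 = 144 ≡ 26, then 26·29 = 754 ≡ 46, then 46·41 = 1886 ≡ 57, then 57·10 = 570 ≡ 39. So 10^55 ≡ 39 (mod 59).
Hence f⁻¹(10) = 39.

39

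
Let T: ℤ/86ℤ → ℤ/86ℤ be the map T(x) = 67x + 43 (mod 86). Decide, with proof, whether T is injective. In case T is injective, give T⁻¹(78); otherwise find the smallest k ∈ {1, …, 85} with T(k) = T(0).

By definition, T is injective when T(s) = T(t) forces s = t.
If T(s) = T(t), then 67s ≡ 67t (mod 86). Because gcd(67, 86) = 1, we may cancel 67 to get s ≡ t (mod 86).
Thus T is injective.
We now compute 67⁻¹ mod 86 explicitly. Euclid's algorithm: 86 = 1·67 + 19, 67 = 3·19 + 10, 19 = 1·10 + 9, 10 = 1·9 + 1; back-substituting gives 1 = 9·67 − 7·86, so 67⁻¹ ≡ 9 (mod 86).
Since T is injective, we compute T⁻¹(78): solve 67x + 43 ≡ 78 (mod 86), i.e. 67x ≡ 35 (mod 86).
Multiplying by 67⁻¹ = 9 gives x ≡ 9·35 = 315 = 3·86 + 57 ≡ 57 (mod 86).
Check: T(57) = 67·57 + 43 = 3862 = 44·86 + 78 ≡ 78 (mod 86).

57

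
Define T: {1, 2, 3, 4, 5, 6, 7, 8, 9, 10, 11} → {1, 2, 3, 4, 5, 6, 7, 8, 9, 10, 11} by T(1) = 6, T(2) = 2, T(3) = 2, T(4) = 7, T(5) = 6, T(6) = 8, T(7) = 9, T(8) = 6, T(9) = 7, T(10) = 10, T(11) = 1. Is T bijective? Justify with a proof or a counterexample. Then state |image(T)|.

7

T(2) = 2 = T(3) with 2 ≠ 3, so T is not injective, hence not bijective.
The image of T is {1, 2, 6, 7, 8, 9, 10}, which has 7 elements.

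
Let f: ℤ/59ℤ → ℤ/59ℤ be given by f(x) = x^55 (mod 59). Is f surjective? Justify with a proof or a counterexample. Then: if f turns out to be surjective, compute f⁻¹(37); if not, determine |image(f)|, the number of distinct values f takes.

2

Since 59 is prime, the nonzero elements of ℤ/59ℤ form a cyclic group of order 58.
As gcd(55, 58) = 1, raising to the 55th power is a bijection on this group: if x_1^55 ≡ x_2^55 then (x_1x_2^{−1})^55 = 1, and the only element of order dividing gcd(55, 58) = 1 is 1, so x_1 = x_2.
With f(0) = 0 this makes f injective on all of ℤ/59ℤ, hence bijective (finite equal-size domain and codomain). In particular f is surjective.
Since f is surjective, we find the preimage of 37. The inverse of x ↦ x^55 on (ℤ/59ℤ)^× is x ↦ x^19, because 55·19 = 1045 = 18·58 + 1 ≡ 1 (mod 58) and x^{58} = 1 for x ≠ 0 (Fermat). So f⁻¹(37) = 37^19 mod 59.
Repeated squaring mod 59: 37^1 ≡ 37, 37^2 ≡ 37² = 1369 ≡ 12, 37^4 ≡ 12² = 144 ≡ 26, 37^8 ≡ 26² = 676 ≡ 27, 37^16 ≡ 27² = 729 ≡ 21. Since 19 = 16 + 2 + 1, 37^19 ≡ 21·12·37: 21·12 = 252 ≡ 16, then 16·37 = 592 ≡ 2. So 37^19 ≡ 2 (mod 59).
Hence f⁻¹(37) = 2.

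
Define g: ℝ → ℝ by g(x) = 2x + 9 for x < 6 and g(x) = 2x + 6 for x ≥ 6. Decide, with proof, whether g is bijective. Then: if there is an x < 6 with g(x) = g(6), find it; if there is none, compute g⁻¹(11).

Both pieces are strictly increasing (slopes 2 and 2), so each is injective on its own interval.
The left piece maps (−∞, 6) onto (−∞, 21); the right piece maps [6, ∞) onto [18, ∞).
These images overlap. In particular g(6) = 18 (right piece), and solving 2x + 9 = 18 on the left piece gives x = 9/2 < 6.
So g(9/2) = g(6) with 9/2 ≠ 6, and g is not injective, hence not bijective. This x = 9/2 is the requested value below 6.

9/2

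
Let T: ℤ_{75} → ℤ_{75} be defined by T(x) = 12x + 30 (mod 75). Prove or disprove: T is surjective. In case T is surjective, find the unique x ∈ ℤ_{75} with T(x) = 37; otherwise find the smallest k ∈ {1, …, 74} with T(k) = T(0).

Since gcd(12, 75) = 3, we have 12x ≡ 0 (mod 3) for all x, so T(x) ≡ 0 (mod 3).
But 1 ≢ 0 (mod 3), so 1 ∈ ℤ_{75} has no preimage. Thus T is not surjective.
Since T is not surjective, we find the least positive k with T(k) = T(0): this means 12k ≡ 0 (mod 75), i.e. 75 ∣ 12k. Since gcd(12, 75) = 3, dividing through by 3 this holds exactly when 25 ∣ 4k, and as gcd(4, 25) = 1, exactly when 25 ∣ k.
The smallest positive such k is 25.

25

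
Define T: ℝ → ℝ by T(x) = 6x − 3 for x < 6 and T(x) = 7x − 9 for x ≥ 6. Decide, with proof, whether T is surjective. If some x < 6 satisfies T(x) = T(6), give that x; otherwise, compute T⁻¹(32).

Both pieces are strictly increasing (slopes 6 and 7), so each is injective on its own interval.
The left piece maps (−∞, 6) onto (−∞, 33); the right piece maps [6, ∞) onto [33, ∞).
These images together cover ℝ, so T is surjective.
Because the two images are disjoint, no x < 6 has T(x) = T(6), so we compute T⁻¹(32): 32 lies in (−∞, 33), so solve 6x − 3 = 32: x = (32 + 3)/6 = 35/6.

35/6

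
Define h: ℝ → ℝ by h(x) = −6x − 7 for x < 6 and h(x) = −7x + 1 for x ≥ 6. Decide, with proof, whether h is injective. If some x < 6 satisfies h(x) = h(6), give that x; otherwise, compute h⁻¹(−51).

17/3

Both pieces are strictly decreasing (slopes −6 and −7), so each is injective on its own interval.
The left piece maps (−∞, 6) onto (−43, ∞); the right piece maps [6, ∞) onto (−∞, −41].
These images overlap. In particular h(6) = −41 (right piece), and solving −6x − 7 = −41 on the left piece gives x = 17/3 < 6.
So h(17/3) = h(6) with 17/3 ≠ 6, and h is not injective. This x = 17/3 is the requested value below 6.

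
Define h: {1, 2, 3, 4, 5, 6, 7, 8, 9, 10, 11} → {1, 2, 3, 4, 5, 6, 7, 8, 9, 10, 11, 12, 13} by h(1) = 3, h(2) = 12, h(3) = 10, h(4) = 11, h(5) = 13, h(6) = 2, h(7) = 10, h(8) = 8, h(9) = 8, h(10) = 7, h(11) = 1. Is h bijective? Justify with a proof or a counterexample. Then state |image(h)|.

9

h(3) = 10 = h(7) with 3 ≠ 7, so h is not injective, hence not bijective.
The image of h is {1, 2, 3, 7, 8, 10, 11, 12, 13}, which has 9 elements.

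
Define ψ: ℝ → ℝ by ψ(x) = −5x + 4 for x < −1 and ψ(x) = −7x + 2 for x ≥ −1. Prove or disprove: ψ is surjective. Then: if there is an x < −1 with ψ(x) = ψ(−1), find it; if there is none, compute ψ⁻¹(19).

Both pieces are strictly decreasing (slopes −5 and −7), so each is injective on its own interval.
The left piece maps (−∞, −1) onto (9, ∞); the right piece maps [−1, ∞) onto (−∞, 9].
These images together cover ℝ, so ψ is surjective.
Because the two images are disjoint, no x < −1 has ψ(x) = ψ(−1), so we compute ψ⁻¹(19): 19 lies in (9, ∞), so solve −5x + 4 = 19: x = (19 − 4)/(−5) = −3.

-3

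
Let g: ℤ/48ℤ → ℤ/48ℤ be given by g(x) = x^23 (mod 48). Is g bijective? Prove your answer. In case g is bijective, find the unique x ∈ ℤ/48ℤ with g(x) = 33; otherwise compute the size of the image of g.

27

g(0) = 0^23 = 0.
g(6): Repeated squaring mod 48: 6^1 ≡ 6, 6^2 ≡ 6² = 36, 6^4 ≡ 36² = 1296 ≡ 0, 6^8 ≡ 0² = 0, 6^16 ≡ 0² = 0. Since 23 = 16 + 4 + 2 + 1, 6^23 ≡ 0·0·36·6: 0·0 = 0, then 0·36 = 0, then 0·6 = 0. So 6^23 ≡ 0 (mod 48).
So g(0) = g(6) = 0 while 0 ≠ 6, hence g is not injective, hence not bijective.
Since g is not bijective, we determine |image(g)|. Computing x^23 mod 48 for each x (by repeated squaring, reducing mod 48 at every step), the values g(0), g(1), …, g(47) are: 0, 1, 32, 27, 16, 29, 0, 7, 32, 9, 16, 35, 0, 37, 32, 15, 16, 17, 0, 43, 32, 45, 16, 23, 0, 25, 32, 3, 16, 5, 0, 31, 32, 33, 16, 11, 0, 13, 32, 39, 16, 41, 0, 19, 32, 21, 16, 47.
The distinct values are {0, 1, 3, 5, 7, 9, 11, 13, 15, 16, 17, 19, 21, 23, 25, 27, 29, 31, 32, 33, 35, 37, 39, 41, 43, 45, 47}; there are 27 of them.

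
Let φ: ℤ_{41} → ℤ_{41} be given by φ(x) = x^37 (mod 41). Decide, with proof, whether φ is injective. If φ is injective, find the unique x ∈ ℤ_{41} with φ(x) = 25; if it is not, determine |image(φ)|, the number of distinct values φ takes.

4

Since 41 is prime, the nonzero elements of ℤ_{41} form a cyclic group of order 40.
As gcd(37, 40) = 1, raising to the 37th power is a bijection on this group: if s^37 ≡ t^37 then (st^{−1})^37 = 1, and the only element of order dividing gcd(37, 40) = 1 is 1, so s = t.
With φ(0) = 0 this makes φ injective on all of ℤ_{41}, hence bijective (finite equal-size domain and codomain). In particular φ is injective.
Since φ is injective, we find the preimage of 25. The inverse of x ↦ x^37 on (ℤ_{41})^× is x ↦ x^13, because 37·13 = 481 = 12·40 + 1 ≡ 1 (mod 40) and x^{40} = 1 for x ≠ 0 (Fermat). So φ⁻¹(25) = 25^13 mod 41.
Repeated squaring mod 41: 25^1 ≡ 25, 25^2 ≡ 25² = 625 ≡ 10, 25^4 ≡ 10² = 100 ≡ 18, 25^8 ≡ 18² = 324 ≡ 37. Since 13 = 8 + 4 + 1, 25^13 ≡ 37·18·25: 37·18 = 666 ≡ 10, then 10·25 = 250 ≡ 4. So 25^13 ≡ 4 (mod 41).
Hence φ⁻¹(25) = 4.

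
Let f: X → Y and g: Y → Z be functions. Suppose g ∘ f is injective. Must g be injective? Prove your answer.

No. Take X = {1, 2}, Y = {1, 2, 3}, Z = {1, 2, 3}, f(a) = a for each a ∈ X, and g(b) = 2 if b ∈ {2, 3} else g(b) = b.
Then g ∘ f = f is injective (X ⊂ Y and f is the inclusion), but g(2) = g(3) = 2 with 2 ≠ 3, so g is not injective.

not injective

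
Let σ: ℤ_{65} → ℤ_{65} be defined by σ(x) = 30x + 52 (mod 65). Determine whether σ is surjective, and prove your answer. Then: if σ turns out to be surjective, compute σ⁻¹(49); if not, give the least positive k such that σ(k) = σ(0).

13

Since gcd(30, 65) = 5, we have 30x ≡ 0 (mod 5) for all x, so σ(x) ≡ 2 (mod 5).
But 0 ≢ 2 (mod 5), so 0 ∈ ℤ_{65} has no preimage. Therefore σ is not surjective.
Since σ is not surjective, we find the least positive k with σ(k) = σ(0): this means 30k ≡ 0 (mod 65), i.e. 65 ∣ 30k. Since gcd(30, 65) = 5, dividing through by 5 this holds exactly when 13 ∣ 6k, and as gcd(6, 13) = 1, exactly when 13 ∣ k.
The smallest positive such k is 13.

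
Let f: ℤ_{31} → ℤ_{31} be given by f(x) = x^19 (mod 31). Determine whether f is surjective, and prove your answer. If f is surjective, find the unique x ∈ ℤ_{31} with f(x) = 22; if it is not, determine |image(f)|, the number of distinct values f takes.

Since 31 is prime, the nonzero elements of ℤ_{31} form a cyclic group of order 30.
As gcd(19, 30) = 1, raising to the 19th power is a bijection on this group: if s^19 ≡ t^19 then (st^{−1})^19 = 1, and the only element of order dividing gcd(19, 30) = 1 is 1, so s = t.
With f(0) = 0 this makes f injective on all of ℤ_{31}, hence bijective (finite equal-size domain and codomain). In particular f is surjective.
Since f is surjective, we find the preimage of 22. The inverse of x ↦ x^19 on (ℤ_{31})^× is x ↦ x^19, because 19·19 = 361 = 12·30 + 1 ≡ 1 (mod 30) and x^{30} = 1 for x ≠ 0 (Fermat). So f⁻¹(22) = 22^19 mod 31.
Repeated squaring mod 31: 22^1 ≡ 22, 22^2 ≡ 22² = 484 ≡ 19, 22^4 ≡ 19² = 361 ≡ 20, 22^8 ≡ 20² = 400 ≡ 28, 22^16 ≡ 28² = 784 ≡ 9. Since 19 = 16 + 2 + 1, 22^19 ≡ 9·19·22: 9·19 = 171 ≡ 16, then 16·22 = 352 ≡ 11. So 22^19 ≡ 11 (mod 31).
Hence f⁻¹(22) = 11.

11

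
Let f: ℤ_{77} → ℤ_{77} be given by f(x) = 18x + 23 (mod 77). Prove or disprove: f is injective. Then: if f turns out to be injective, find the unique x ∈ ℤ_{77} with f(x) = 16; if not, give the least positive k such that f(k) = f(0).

Suppose f(s) = f(t) in ℤ_{77}. Then 18s + 23 ≡ 18t + 23 (mod 77), hence 18(s − t) ≡ 0 (mod 77).
Since gcd(18, 77) = 1, 18 is invertible modulo 77, therefore s − t ≡ 0 (mod 77), i.e. s = t.
So f is injective.
We now compute 18⁻¹ mod 77 explicitly. Euclid's algorithm: 77 = 4·18 + 5, 18 = 3·5 + 3, 5 = 1·3 + 2, 3 = 1·2 + 1; back-substituting gives 1 = 30·18 − 7·77, so 18⁻¹ ≡ 30 (mod 77).
Since f is injective, we find f⁻¹(16): we need 18x ≡ 16 − 23 ≡ 70 (mod 77). Using 18⁻¹ = 30: x ≡ 30·70 = 2100 = 27·77 + 21, so x = 21.
Check: f(21) = 18·21 + 23 = 401 = 5·77 + 16 ≡ 16 (mod 77).

21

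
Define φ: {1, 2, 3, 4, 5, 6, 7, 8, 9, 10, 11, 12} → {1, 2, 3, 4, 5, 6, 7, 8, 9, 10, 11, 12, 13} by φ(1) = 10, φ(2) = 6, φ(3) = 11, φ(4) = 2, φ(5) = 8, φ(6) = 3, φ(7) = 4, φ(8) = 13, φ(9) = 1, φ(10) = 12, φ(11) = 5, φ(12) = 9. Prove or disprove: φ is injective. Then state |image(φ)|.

The values φ(1), …, φ(12) are 10, 6, 11, 2, 8, 3, 4, 13, 1, 12, 5, 9 — all distinct.
So φ(a) = φ(b) only when a = b, and φ is injective.
The image of φ is {1, 2, 3, 4, 5, 6, 8, 9, 10, 11, 12, 13}, which has 12 elements.

12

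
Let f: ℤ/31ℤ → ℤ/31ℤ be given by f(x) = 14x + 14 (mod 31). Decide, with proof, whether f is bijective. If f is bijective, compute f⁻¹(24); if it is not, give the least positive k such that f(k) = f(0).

14

If f(a) = f(b), then 14a ≡ 14b (mod 31). Because gcd(14, 31) = 1, we may cancel 14 to get a ≡ b (mod 31).
We now compute 14⁻¹ mod 31 explicitly. Euclid's algorithm: 31 = 2·14 + 3, 14 = 4·3 + 2, 3 = 1·2 + 1; back-substituting gives 1 = 20·14 − 9·31, so 14⁻¹ ≡ 20 (mod 31).
Then y ↦ 20(y − 14) is a two-sided inverse to f, so every y ∈ ℤ/31ℤ has a preimage.
Therefore f is bijective.
Since f is bijective, we compute f⁻¹(24): solve 14x + 14 ≡ 24 (mod 31), i.e. 14x ≡ 10 (mod 31).
Multiplying by 14⁻¹ = 20 gives x ≡ 20·10 = 200 = 6·31 + 14 ≡ 14 (mod 31).
Check: f(14) = 14·14 + 14 = 210 = 6·31 + 24 ≡ 24 (mod 31).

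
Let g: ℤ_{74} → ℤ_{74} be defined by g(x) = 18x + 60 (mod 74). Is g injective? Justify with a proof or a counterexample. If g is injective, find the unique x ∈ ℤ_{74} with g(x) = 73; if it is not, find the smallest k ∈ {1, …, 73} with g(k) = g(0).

We have gcd(18, 74) = 2 > 1. Taking u = 0 and v = 37: g(0) = 60 and g(37) = 18·37 + 60 = 726 ≡ 60 (mod 74).
So g(0) = g(37) while 0 ≠ 37, hence g is not injective.
Since g is not injective, we find the least positive k with g(k) = g(0): this means 18k ≡ 0 (mod 74), i.e. 74 ∣ 18k. Since gcd(18, 74) = 2, dividing through by 2 this holds exactly when 37 ∣ 9k, and as gcd(9, 37) = 1, exactly when 37 ∣ k.
The smallest positive such k is 37.

37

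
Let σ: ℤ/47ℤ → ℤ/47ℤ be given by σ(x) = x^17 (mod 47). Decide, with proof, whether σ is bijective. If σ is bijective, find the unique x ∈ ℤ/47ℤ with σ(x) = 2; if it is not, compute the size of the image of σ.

3

Since 47 is prime, the nonzero elements of ℤ/47ℤ form a cyclic group of order 46.
As gcd(17, 46) = 1, raising to the 17th power is a bijection on this group: if x_1^17 ≡ x_2^17 then (x_1x_2^{−1})^17 = 1, and the only element of order dividing gcd(17, 46) = 1 is 1, so x_1 = x_2.
With σ(0) = 0 this makes σ injective on all of ℤ/47ℤ, hence bijective (finite equal-size domain and codomain). In particular σ is bijective.
Since σ is bijective, we find the preimage of 2. The inverse of x ↦ x^17 on (ℤ/47ℤ)^× is x ↦ x^19, because 17·19 = 323 = 7·46 + 1 ≡ 1 (mod 46) and x^{46} = 1 for x ≠ 0 (Fermat). So σ⁻¹(2) = 2^19 mod 47.
Repeated squaring mod 47: 2^1 ≡ 2, 2^2 ≡ 2² = 4, 2^4 ≡ 4² = 16, 2^8 ≡ 16² = 256 ≡ 21, 2^16 ≡ 21² = 441 ≡ 18. Since 19 = 16 + 2 + 1, 2^19 ≡ 18·4·2: 18·4 = 72 ≡ 25, then 25·2 = 50 ≡ 3. So 2^19 ≡ 3 (mod 47).
Hence σ⁻¹(2) = 3.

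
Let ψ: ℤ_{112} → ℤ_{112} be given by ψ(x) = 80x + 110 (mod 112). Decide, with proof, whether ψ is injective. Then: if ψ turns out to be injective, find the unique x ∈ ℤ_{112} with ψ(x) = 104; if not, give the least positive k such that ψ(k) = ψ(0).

We have gcd(80, 112) = 16 > 1. Taking s = 0 and t = 7: ψ(0) = 110 and ψ(7) = 80·7 + 110 = 670 ≡ 110 (mod 112).
So ψ(0) = ψ(7) while 0 ≠ 7, thus ψ is not injective.
Since ψ is not injective, we find the least positive k with ψ(k) = ψ(0): this means 80k ≡ 0 (mod 112), i.e. 112 ∣ 80k. Since gcd(80, 112) = 16, dividing through by 16 this holds exactly when 7 ∣ 5k, and as gcd(5, 7) = 1, exactly when 7 ∣ k.
The smallest positive such k is 7.

7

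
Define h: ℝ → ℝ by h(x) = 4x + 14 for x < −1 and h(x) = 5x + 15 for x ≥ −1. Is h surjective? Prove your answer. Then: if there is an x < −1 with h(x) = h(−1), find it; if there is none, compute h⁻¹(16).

1/5

Both pieces are strictly increasing (slopes 4 and 5), so each is injective on its own interval.
The left piece maps (−∞, −1) onto (−∞, 10); the right piece maps [−1, ∞) onto [10, ∞).
These images together cover ℝ, so h is surjective.
Because the two images are disjoint, no x < −1 has h(x) = h(−1), so we compute h⁻¹(16): 16 lies in [10, ∞), so solve 5x + 15 = 16: x = (16 − 15)/5 = 1/5.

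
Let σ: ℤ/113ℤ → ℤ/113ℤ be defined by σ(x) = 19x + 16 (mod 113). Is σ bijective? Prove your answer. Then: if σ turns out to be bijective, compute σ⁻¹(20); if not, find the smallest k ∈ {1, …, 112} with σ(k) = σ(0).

24

Suppose σ(x_1) = σ(x_2) in ℤ/113ℤ. Then 19x_1 + 16 ≡ 19x_2 + 16 (mod 113), thus 19(x_1 − x_2) ≡ 0 (mod 113).
Since gcd(19, 113) = 1, 19 is invertible modulo 113, therefore x_1 − x_2 ≡ 0 (mod 113), i.e. x_1 = x_2.
We now compute 19⁻¹ mod 113 explicitly. Euclid's algorithm: 113 = 5·19 + 18, 19 = 1·18 + 1; back-substituting gives 1 = 6·19 − 1·113, so 19⁻¹ ≡ 6 (mod 113).
For any y ∈ ℤ/113ℤ, x = 6(y − 16) mod 113 satisfies σ(x) = 19·6(y − 16) + 16 ≡ y (since 19·6 ≡ 1 mod 113). So every y has a preimage.
Thus σ is bijective.
Since σ is bijective, we compute σ⁻¹(20): solve 19x + 16 ≡ 20 (mod 113), i.e. 19x ≡ 4 (mod 113).
Multiplying by 19⁻¹ = 6 gives x ≡ 6·4 = 24 ≡ 24 (mod 113).
Check: σ(24) = 19·24 + 16 = 472 = 4·113 + 20 ≡ 20 (mod 113).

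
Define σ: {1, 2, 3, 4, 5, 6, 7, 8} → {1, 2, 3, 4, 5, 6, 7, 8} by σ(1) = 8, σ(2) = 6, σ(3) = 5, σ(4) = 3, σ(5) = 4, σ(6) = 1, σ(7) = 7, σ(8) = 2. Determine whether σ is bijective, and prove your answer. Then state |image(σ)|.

The values 8, 6, 5, 3, 4, 1, 7, 2 are a permutation of {1, 2, 3, 4, 5, 6, 7, 8}: each element appears exactly once.
So σ is injective and surjective, hence bijective.
The image of σ is {1, 2, 3, 4, 5, 6, 7, 8}, which has 8 elements.

8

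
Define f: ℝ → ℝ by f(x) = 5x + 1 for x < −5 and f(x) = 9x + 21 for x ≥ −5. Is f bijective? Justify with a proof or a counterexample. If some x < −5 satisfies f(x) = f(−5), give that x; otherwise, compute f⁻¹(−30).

-31/5

Both pieces are strictly increasing (slopes 5 and 9), so each is injective on its own interval.
The left piece maps (−∞, −5) onto (−∞, −24); the right piece maps [−5, ∞) onto [−24, ∞).
Since −24 = −24, the images partition ℝ: f is injective and surjective, hence bijective.
Because the two images are disjoint, no x < −5 has f(x) = f(−5), so we compute f⁻¹(−30): −30 lies in (−∞, −24), so solve 5x + 1 = −30: x = (−30 − 1)/5 = −31/5.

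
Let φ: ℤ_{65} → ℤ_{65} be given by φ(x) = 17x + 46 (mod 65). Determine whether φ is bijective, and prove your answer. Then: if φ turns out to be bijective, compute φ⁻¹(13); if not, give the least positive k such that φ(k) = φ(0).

Recall: injectivity means: for all s, t in the domain, φ(s) = φ(t) implies s = t.
If φ(s) = φ(t), then 17s ≡ 17t (mod 65). Because gcd(17, 65) = 1, we may cancel 17 to get s ≡ t (mod 65).
We now compute 17⁻¹ mod 65 explicitly. Euclid's algorithm: 65 = 3·17 + 14, 17 = 1·14 + 3, 14 = 4·3 + 2, 3 = 1·2 + 1; back-substituting gives 1 = 23·17 − 6·65, so 17⁻¹ ≡ 23 (mod 65).
Then y ↦ 23(y − 46) is a two-sided inverse to φ, so every y ∈ ℤ_{65} has a preimage.
Therefore φ is bijective.
Since φ is bijective, we find φ⁻¹(13): we need 17x ≡ 13 − 46 ≡ 32 (mod 65). Using 17⁻¹ = 23: x ≡ 23·32 = 736 = 11·65 + 21, so x = 21.
Check: φ(21) = 17·21 + 46 = 403 = 6·65 + 13 ≡ 13 (mod 65).

21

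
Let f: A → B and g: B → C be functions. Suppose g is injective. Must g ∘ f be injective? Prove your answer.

No. Take A = {0, 1}, B = C = {0, 1, 2, 3, 4}, f(0) = f(1) = 0, and g = identity (injective).
Then (g ∘ f)(0) = (g ∘ f)(1) = 0 with 0 ≠ 1, so g ∘ f is not injective.

not injective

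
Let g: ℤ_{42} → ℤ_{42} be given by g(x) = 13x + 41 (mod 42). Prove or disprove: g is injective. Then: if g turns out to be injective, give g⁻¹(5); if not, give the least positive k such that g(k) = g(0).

36

Recall: g is injective when g(u) = g(v) forces u = v.
Suppose g(u) = g(v) in ℤ_{42}. Then 13u + 41 ≡ 13v + 41 (mod 42), hence 13(u − v) ≡ 0 (mod 42).
Since gcd(13, 42) = 1, 13 is invertible modulo 42, thus u − v ≡ 0 (mod 42), i.e. u = v.
So g is injective.
We now compute 13⁻¹ mod 42 explicitly. Euclid's algorithm: 42 = 3·13 + 3, 13 = 4·3 + 1; back-substituting gives 1 = 13·13 − 4·42, so 13⁻¹ ≡ 13 (mod 42).
Since g is injective, we compute g⁻¹(5): solve 13x + 41 ≡ 5 (mod 42), i.e. 13x ≡ 6 (mod 42).
Multiplying by 13⁻¹ = 13 gives x ≡ 13·6 = 78 = 1·42 + 36 ≡ 36 (mod 42).
Check: g(36) = 13·36 + 41 = 509 = 12·42 + 5 ≡ 5 (mod 42).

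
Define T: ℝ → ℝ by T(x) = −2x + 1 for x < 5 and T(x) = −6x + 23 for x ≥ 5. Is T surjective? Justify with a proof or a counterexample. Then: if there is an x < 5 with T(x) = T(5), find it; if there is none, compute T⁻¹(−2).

4

Both pieces are strictly decreasing (slopes −2 and −6), so each is injective on its own interval.
The left piece maps (−∞, 5) onto (−9, ∞); the right piece maps [5, ∞) onto (−∞, −7].
The union (−9, ∞) ∪ (−∞, −7] covers ℝ, so T is surjective.
For the follow-up: the images overlap, so an x < 5 with T(x) = T(5) exists. T(5) = −7; solving −2x + 1 = −7 for x < 5 gives x = (−7 − 1)/(−2) = 4.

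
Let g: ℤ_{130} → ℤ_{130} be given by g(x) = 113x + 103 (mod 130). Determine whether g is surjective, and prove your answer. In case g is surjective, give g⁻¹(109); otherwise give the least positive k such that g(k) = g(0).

122

Since gcd(113, 130) = 1, 113 is invertible modulo 130. Euclid's algorithm: 130 = 1·113 + 17, 113 = 6·17 + 11, 17 = 1·11 + 6, 11 = 1·6 + 5, 6 = 1·5 + 1; back-substituting gives 1 = 107·113 − 93·130, so 113⁻¹ ≡ 107 (mod 130).
Then y ↦ 107(y − 103) is a two-sided inverse to g, so every y ∈ ℤ_{130} has a preimage.
Hence g is surjective.
Since g is surjective, we find g⁻¹(109): we need 113x ≡ 109 − 103 ≡ 6 (mod 130). Using 113⁻¹ = 107: x ≡ 107·6 = 642 = 4·130 + 122, so x = 122.
Check: g(122) = 113·122 + 103 = 13889 = 106·130 + 109 ≡ 109 (mod 130).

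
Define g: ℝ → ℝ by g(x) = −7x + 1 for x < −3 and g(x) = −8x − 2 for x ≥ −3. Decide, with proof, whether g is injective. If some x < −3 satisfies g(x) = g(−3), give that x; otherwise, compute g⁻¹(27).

-26/7

Both pieces are strictly decreasing (slopes −7 and −8), so each is injective on its own interval.
The left piece maps (−∞, −3) onto (22, ∞); the right piece maps [−3, ∞) onto (−∞, 22].
These images are disjoint, so no value is attained by both pieces. Thus g is injective.
Because the two images are disjoint, no x < −3 has g(x) = g(−3), so we compute g⁻¹(27): 27 lies in (22, ∞), so solve −7x + 1 = 27: x = (27 − 1)/(−7) = −26/7.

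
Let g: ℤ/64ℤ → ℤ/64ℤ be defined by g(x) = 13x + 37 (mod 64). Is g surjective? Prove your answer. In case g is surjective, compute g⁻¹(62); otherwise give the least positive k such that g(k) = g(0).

Recall: g is surjective if every y in the codomain equals g(x) for some x in the domain.
Since gcd(13, 64) = 1, 13 is invertible modulo 64. Euclid's algorithm: 64 = 4·13 + 12, 13 = 1·12 + 1; back-substituting gives 1 = 5·13 − 1·64, so 13⁻¹ ≡ 5 (mod 64).
Then y ↦ 5(y − 37) is a two-sided inverse to g, so every y ∈ ℤ/64ℤ has a preimage.
Hence g is surjective.
Since g is surjective, we find g⁻¹(62): we need 13x ≡ 62 − 37 ≡ 25 (mod 64). Using 13⁻¹ = 5: x ≡ 5·25 = 125 = 1·64 + 61, so x = 61.
Check: g(61) = 13·61 + 37 = 830 = 12·64 + 62 ≡ 62 (mod 64).

61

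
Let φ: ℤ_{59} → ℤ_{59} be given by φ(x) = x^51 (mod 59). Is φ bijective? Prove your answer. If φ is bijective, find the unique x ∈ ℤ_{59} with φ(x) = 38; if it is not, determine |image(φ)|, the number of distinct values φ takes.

42

Since 59 is prime, the nonzero elements of ℤ_{59} form a cyclic group of order 58.
As gcd(51, 58) = 1, raising to the 51st power is a bijection on this group: if s^51 ≡ t^51 then (st^{−1})^51 = 1, and the only element of order dividing gcd(51, 58) = 1 is 1, so s = t.
With φ(0) = 0 this makes φ injective on all of ℤ_{59}, hence bijective (finite equal-size domain and codomain). In particular φ is bijective.
Since φ is bijective, we find the preimage of 38. The inverse of x ↦ x^51 on (ℤ_{59})^× is x ↦ x^33, because 51·33 = 1683 = 29·58 + 1 ≡ 1 (mod 58) and x^{58} = 1 for x ≠ 0 (Fermat). So φ⁻¹(38) = 38^33 mod 59.
Repeated squaring mod 59: 38^1 ≡ 38, 38^2 ≡ 38² = 1444 ≡ 28, 38^4 ≡ 28² = 784 ≡ 17, 38^8 ≡ 17² = 289 ≡ 53, 38^16 ≡ 53² = 2809 ≡ 36, 38^32 ≡ 36² = 1296 ≡ 57. Since 33 = 32 + 1, 38^33 ≡ 57·38: 57·38 = 2166 ≡ 42. So 38^33 ≡ 42 (mod 59).
Hence φ⁻¹(38) = 42.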